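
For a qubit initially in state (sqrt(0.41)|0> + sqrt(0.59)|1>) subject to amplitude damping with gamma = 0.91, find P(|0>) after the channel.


For amplitude damping with parameter gamma on state sqrt(a)|0> + sqrt(b)|1>:
alpha^2 = 0.41, beta^2 = 0.59
P(|0>) = alpha^2 + gamma * beta^2
= 0.41 + 0.91 * 0.59
= 0.41 + 0.5369
= 0.9469

0.9469


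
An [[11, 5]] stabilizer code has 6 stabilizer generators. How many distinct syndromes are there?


Each stabilizer generator gives a binary (+1 or -1) measurement outcome.
With 6 independent generators:
Total syndromes = 2^6
= 64

64


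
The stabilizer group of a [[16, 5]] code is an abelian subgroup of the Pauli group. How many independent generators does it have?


For an [[n,k]] stabilizer code:
Number of stabilizer generators = n - k
= 16 - 5
= 11

11


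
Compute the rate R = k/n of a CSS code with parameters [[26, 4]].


Code rate R = k/n
= 4/26
= 0.1538

0.1538


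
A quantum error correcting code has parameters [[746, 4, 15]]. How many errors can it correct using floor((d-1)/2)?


Code parameters: [[746, 4, 15]], distance d = 15.
Number of correctable errors = floor((d-1)/2)
= floor((15 - 1)/2)
= floor(14/2)
= 7

7


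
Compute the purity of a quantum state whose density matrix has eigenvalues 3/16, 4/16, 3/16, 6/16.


tr(rho^2) = sum of eigenvalues squared
= (3/16)^2 + (4/16)^2 + (3/16)^2 + (6/16)^2
= (9 + 16 + 9 + 36) / 256
= 70/256
= 0.2734

0.2734


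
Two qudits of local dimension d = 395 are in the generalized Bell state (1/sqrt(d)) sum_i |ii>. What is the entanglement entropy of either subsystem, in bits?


For a maximally entangled state in d x d:
S = log2(d) = log2(395)
= 8.6257

8.6257


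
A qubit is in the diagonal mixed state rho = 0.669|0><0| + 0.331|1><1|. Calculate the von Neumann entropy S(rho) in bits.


S = -p*log2(p) - (1-p)*log2(1-p)
p = 0.6690, 1-p = 0.3310
= -0.6690 * log2(0.6690) - 0.3310 * log2(0.3310)
= -(-0.3880) - (-0.5280)
= 0.9159

0.9159


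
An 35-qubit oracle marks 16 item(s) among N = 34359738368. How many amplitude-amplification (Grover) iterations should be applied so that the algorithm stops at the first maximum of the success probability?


After j Grover iterations the success probability is P(j) = sin^2((2j+1)*theta), where sin(theta) = sqrt(k/N).
N = 2^35 = 34359738368, k = 16
sin(theta) = sqrt(k/N) = 2.157918644e-05
theta = arcsin(sqrt(k/N)) = 2.157918644e-05 rad
P(j) reaches its first maximum when (2j+1)*theta is as close as possible to pi/2, i.e. j = round(pi/(4*theta) - 1/2).
pi/(4*theta) - 1/2 = 36395.5970
(For comparison, the common estimate pi/4 * sqrt(N/k) = 36396.0970; the exact maximiser is used here.)
Optimal iterations = 36396

36396


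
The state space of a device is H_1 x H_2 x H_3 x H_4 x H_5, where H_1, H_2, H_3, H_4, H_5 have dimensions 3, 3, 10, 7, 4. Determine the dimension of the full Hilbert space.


dim(H_1 x H_2 x H_3 x H_4 x H_5) = 3 * 3 * 10 * 7 * 4
= 9 * 10 * 7 * 4
= 90 * 7 * 4
= 630 * 4
= 2520

2520


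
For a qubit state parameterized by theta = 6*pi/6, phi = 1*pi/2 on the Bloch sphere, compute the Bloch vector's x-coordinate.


theta = 3.1416, phi = 1.5708
r_x = sin(theta)*cos(phi) = 0.0000 * 0.0000
r_x = 0.0000

0.0000


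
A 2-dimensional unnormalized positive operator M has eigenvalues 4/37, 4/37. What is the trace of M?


tr(M) = sum of eigenvalues
= 4/37 + 4/37
= 8/37
= 0.2162

0.2162


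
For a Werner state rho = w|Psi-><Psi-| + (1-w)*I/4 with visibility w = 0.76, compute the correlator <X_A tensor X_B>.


|Psi-> = (|01> - |10>)/sqrt(2)
For the pure Bell state, <X_A X_B> = -1 (Bell-state Pauli correlator).
The maximally-mixed part I/4 has tr(I/4 * P tensor P) = 0 for any traceless Pauli P.
So <X_A X_B>_rho = w * (-1) + (1 - w) * 0
= 0.76 * (-1)
= -0.7600

-0.7600


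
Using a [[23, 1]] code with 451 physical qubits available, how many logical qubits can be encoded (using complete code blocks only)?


Each code block uses 23 physical qubits for 1 logical qubit(s).
Number of complete blocks = floor(451 / 23) = 19
Logical qubits = 19 * 1
= 19

19


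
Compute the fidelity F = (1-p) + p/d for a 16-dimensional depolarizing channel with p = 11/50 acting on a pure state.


F = (1-p) + p/d
= (1 - 0.2200) + 0.2200/16
= 0.7800 + 0.0138
= 0.7938

0.7938


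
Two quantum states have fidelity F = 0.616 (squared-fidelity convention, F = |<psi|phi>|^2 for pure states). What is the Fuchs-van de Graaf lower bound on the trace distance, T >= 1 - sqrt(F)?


Fuchs-van de Graaf (squared-fidelity convention): 1 - sqrt(F) <= T <= sqrt(1 - F).
Lower bound: T >= 1 - sqrt(F)
sqrt(F) = sqrt(0.616) = 0.7849
T >= 1 - 0.7849
T >= 0.2151

0.2151


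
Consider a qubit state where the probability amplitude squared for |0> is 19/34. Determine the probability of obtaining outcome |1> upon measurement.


|alpha|^2 = 19/34 = 0.5588
|beta|^2 = 1 - 19/34 = 15/34 = 0.4412
P(|1>) = |beta|^2 = 0.4412

0.4412


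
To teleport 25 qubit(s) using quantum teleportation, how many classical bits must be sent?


Quantum teleportation requires 2 classical bits per qubit teleported.
25 qubit(s) -> 2 * 25 = 50 classical bits

50


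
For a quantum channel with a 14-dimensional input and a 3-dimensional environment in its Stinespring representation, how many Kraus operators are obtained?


Tracing out the environment in an orthonormal basis {|i>_E} gives Kraus operators K_i = <i|_E U |0>_E.
Number of Kraus operators = dim(H_env) = d_env
= 3

3


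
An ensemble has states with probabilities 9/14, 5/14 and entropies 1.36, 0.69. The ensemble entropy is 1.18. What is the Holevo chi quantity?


chi = S(rho) - sum_i p_i * S(rho_i)
Weighted entropy = 9/14 * 1.36 + 5/14 * 0.69
= 1.1207
chi = 1.18 - 1.1207
= 0.0593

0.0593


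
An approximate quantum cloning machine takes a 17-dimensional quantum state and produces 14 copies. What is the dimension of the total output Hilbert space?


Output space = H^(tensor 14) where dim(H) = 17
dim = 17^14
= 289 (after 2 factors)
= 4913 (after 3 factors)
= 83521 (after 4 factors)
= 1419857 (after 5 factors)
= 24137569 (after 6 factors)
= 410338673 (after 7 factors)
= 6975757441 (after 8 factors)
= 118587876497 (after 9 factors)
= 2015993900449 (after 10 factors)
= 34271896307633 (after 11 factors)
= 582622237229761 (after 12 factors)
= 9904578032905937 (after 13 factors)
= 168377826559400929 (after 14 factors)
= 168377826559400929

168377826559400929


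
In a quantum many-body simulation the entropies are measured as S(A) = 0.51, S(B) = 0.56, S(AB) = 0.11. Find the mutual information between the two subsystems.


I(A:B) = S(A) + S(B) - S(AB)
= 0.51 + 0.56 - 0.11
= 0.9600

0.9600


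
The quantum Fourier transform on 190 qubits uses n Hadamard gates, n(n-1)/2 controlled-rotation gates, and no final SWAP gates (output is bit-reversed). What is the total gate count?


Hadamard gates: 190
Controlled rotations: n*(n-1)/2 = 190*189/2 = 17955
SWAP gates: 0 (omitted)
Total = 190 + 17955
= 18145

18145


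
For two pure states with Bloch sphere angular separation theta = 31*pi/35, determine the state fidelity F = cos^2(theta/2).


For states separated by angle theta on Bloch sphere:
F = cos^2(theta/2)
theta = 31*pi/35 = 2.7826
theta/2 = 1.3913
cos(theta/2) = 0.1786
F = 0.0319

0.0319


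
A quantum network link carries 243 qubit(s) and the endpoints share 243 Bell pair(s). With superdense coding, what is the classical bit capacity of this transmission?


Superdense coding allows 2 classical bits per shared entangled pair.
243 pair(s) -> 2 * 243 = 486 classical bits

486


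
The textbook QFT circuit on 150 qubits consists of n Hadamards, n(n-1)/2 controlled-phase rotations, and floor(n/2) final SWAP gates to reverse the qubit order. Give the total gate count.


Hadamard gates: 150
Controlled rotations: n*(n-1)/2 = 150*149/2 = 11175
SWAP gates: floor(n/2) = floor(150/2) = 75
Total = 150 + 11175 + 75
= 11400

11400


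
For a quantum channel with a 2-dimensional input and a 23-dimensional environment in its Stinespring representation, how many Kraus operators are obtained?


Tracing out the environment in an orthonormal basis {|i>_E} gives Kraus operators K_i = <i|_E U |0>_E.
Number of Kraus operators = dim(H_env) = d_env
= 23

23


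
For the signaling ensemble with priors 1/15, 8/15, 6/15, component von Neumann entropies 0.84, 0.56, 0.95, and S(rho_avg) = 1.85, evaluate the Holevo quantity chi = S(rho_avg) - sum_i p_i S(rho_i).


chi = S(rho) - sum_i p_i * S(rho_i)
Weighted entropy = 1/15 * 0.84 + 8/15 * 0.56 + 6/15 * 0.95
= 0.7347
chi = 1.85 - 0.7347
= 1.1153

1.1153


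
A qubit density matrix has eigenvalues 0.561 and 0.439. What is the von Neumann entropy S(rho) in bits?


S = -p*log2(p) - (1-p)*log2(1-p)
p = 0.5610, 1-p = 0.4390
= -0.5610 * log2(0.5610) - 0.4390 * log2(0.4390)
= -(-0.4678) - (-0.5214)
= 0.9892

0.9892


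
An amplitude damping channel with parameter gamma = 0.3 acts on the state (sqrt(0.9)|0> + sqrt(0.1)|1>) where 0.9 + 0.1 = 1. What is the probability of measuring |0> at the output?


For amplitude damping with parameter gamma on state sqrt(a)|0> + sqrt(b)|1>:
alpha^2 = 0.9, beta^2 = 0.1
P(|0>) = alpha^2 + gamma * beta^2
= 0.9 + 0.3 * 0.1
= 0.9 + 0.0300
= 0.9300

0.9300


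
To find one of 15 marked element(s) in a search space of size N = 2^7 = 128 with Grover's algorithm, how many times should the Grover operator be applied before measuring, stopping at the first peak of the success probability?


After j Grover iterations the success probability is P(j) = sin^2((2j+1)*theta), where sin(theta) = sqrt(k/N).
N = 2^7 = 128, k = 15
sin(theta) = sqrt(k/N) = 0.3423265984
theta = arcsin(sqrt(k/N)) = 0.3493919925 rad
P(j) reaches its first maximum when (2j+1)*theta is as close as possible to pi/2, i.e. j = round(pi/(4*theta) - 1/2).
pi/(4*theta) - 1/2 = 1.7479
(For comparison, the common estimate pi/4 * sqrt(N/k) = 2.2943; the exact maximiser is used here.)
Optimal iterations = 2

2


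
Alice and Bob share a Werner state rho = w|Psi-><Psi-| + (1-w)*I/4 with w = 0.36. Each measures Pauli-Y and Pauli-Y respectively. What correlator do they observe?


|Psi-> = (|01> - |10>)/sqrt(2)
For the pure Bell state, <Y_A Y_B> = -1 (Bell-state Pauli correlator).
The maximally-mixed part I/4 has tr(I/4 * P tensor P) = 0 for any traceless Pauli P.
So <Y_A Y_B>_rho = w * (-1) + (1 - w) * 0
= 0.36 * (-1)
= -0.3600

-0.3600


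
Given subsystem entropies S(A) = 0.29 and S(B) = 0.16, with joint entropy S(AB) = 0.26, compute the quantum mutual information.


I(A:B) = S(A) + S(B) - S(AB)
= 0.29 + 0.16 - 0.26
= 0.1900

0.1900


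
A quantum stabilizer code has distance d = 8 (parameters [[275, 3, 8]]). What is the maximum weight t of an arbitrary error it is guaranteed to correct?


Code parameters: [[275, 3, 8]], distance d = 8.
Number of correctable errors = floor((d-1)/2)
= floor((8 - 1)/2)
= floor(7/2)
= 3

3


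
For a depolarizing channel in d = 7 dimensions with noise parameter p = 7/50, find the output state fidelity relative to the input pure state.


F = (1-p) + p/d
= (1 - 0.1400) + 0.1400/7
= 0.8600 + 0.0200
= 0.8800

0.8800


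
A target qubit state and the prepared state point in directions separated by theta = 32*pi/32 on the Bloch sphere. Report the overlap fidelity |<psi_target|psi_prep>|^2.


For states separated by angle theta on Bloch sphere:
F = cos^2(theta/2)
theta = 32*pi/32 = 3.1416
theta/2 = 1.5708
cos(theta/2) = 0.0000
F = 0.0000

0.0000


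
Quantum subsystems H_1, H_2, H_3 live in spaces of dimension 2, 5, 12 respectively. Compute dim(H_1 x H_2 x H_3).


dim(H_1 x H_2 x H_3) = 2 * 5 * 12
= 10 * 12
= 120

120


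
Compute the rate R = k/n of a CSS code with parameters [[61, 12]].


Code rate R = k/n
= 12/61
= 0.1967

0.1967


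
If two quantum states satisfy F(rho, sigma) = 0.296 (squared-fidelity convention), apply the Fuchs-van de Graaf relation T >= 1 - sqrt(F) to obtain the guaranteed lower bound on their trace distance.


Fuchs-van de Graaf (squared-fidelity convention): 1 - sqrt(F) <= T <= sqrt(1 - F).
Lower bound: T >= 1 - sqrt(F)
sqrt(F) = sqrt(0.296) = 0.5441
T >= 1 - 0.5441
T >= 0.4559

0.4559


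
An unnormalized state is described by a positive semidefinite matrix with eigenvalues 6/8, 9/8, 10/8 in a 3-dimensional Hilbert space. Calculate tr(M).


tr(M) = sum of eigenvalues
= 6/8 + 9/8 + 10/8
= 25/8
= 3.1250

3.1250


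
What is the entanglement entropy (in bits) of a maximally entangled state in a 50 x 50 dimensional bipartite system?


For a maximally entangled state in d x d:
S = log2(d) = log2(50)
= 5.6439

5.6439


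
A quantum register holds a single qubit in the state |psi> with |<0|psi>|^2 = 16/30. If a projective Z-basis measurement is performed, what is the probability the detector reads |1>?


|alpha|^2 = 16/30 = 0.5333
|beta|^2 = 1 - 16/30 = 14/30 = 0.4667
P(|1>) = |beta|^2 = 0.4667

0.4667


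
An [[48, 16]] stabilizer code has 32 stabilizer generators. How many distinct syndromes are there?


Each stabilizer generator gives a binary (+1 or -1) measurement outcome.
With 32 independent generators:
Total syndromes = 2^32
= 4294967296

4294967296


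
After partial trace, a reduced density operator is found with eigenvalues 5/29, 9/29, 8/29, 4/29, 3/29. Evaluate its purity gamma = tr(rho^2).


tr(rho^2) = sum of eigenvalues squared
= (5/29)^2 + (9/29)^2 + (8/29)^2 + (4/29)^2 + (3/29)^2
= (25 + 81 + 64 + 16 + 9) / 841
= 195/841
= 0.2319

0.2319


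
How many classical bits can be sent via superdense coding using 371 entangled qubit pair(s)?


Superdense coding allows 2 classical bits per shared entangled pair.
371 pair(s) -> 2 * 371 = 742 classical bits

742


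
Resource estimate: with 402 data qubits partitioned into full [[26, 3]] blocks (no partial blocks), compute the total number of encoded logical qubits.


Each code block uses 26 physical qubits for 3 logical qubit(s).
Number of complete blocks = floor(402 / 26) = 15
Logical qubits = 15 * 3
= 45

45


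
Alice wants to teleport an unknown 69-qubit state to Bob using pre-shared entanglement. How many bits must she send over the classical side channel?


Quantum teleportation requires 2 classical bits per qubit teleported.
69 qubit(s) -> 2 * 69 = 138 classical bits

138


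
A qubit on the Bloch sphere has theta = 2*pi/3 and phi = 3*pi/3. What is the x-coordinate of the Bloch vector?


theta = 2.0944, phi = 3.1416
r_x = sin(theta)*cos(phi) = 0.8660 * -1.0000
r_x = -0.8660

-0.8660


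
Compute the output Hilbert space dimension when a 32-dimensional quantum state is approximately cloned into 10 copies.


Output space = H^(tensor 10) where dim(H) = 32
dim = 32^10
= 1024 (after 2 factors)
= 32768 (after 3 factors)
= 1048576 (after 4 factors)
= 33554432 (after 5 factors)
= 1073741824 (after 6 factors)
= 34359738368 (after 7 factors)
= 1099511627776 (after 8 factors)
= 35184372088832 (after 9 factors)
= 1125899906842624 (after 10 factors)
= 1125899906842624

1125899906842624


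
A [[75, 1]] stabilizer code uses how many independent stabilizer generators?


For an [[n,k]] stabilizer code:
Number of stabilizer generators = n - k
= 75 - 1
= 74

74


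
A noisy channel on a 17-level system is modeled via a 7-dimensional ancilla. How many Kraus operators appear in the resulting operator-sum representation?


Tracing out the environment in an orthonormal basis {|i>_E} gives Kraus operators K_i = <i|_E U |0>_E.
Number of Kraus operators = dim(H_env) = d_env
= 7

7


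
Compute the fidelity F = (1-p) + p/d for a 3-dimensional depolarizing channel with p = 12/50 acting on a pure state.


F = (1-p) + p/d
= (1 - 0.2400) + 0.2400/3
= 0.7600 + 0.0800
= 0.8400

0.8400


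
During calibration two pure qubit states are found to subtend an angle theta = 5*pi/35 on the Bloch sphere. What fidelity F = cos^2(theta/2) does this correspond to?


For states separated by angle theta on Bloch sphere:
F = cos^2(theta/2)
theta = 5*pi/35 = 0.4488
theta/2 = 0.2244
cos(theta/2) = 0.9749
F = 0.9505

0.9505


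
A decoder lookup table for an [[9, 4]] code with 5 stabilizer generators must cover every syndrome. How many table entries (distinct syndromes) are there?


Each stabilizer generator gives a binary (+1 or -1) measurement outcome.
With 5 independent generators:
Total syndromes = 2^5
= 32

32


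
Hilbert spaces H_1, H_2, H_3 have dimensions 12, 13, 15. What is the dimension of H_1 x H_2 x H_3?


dim(H_1 x H_2 x H_3) = 12 * 13 * 15
= 156 * 15
= 2340

2340


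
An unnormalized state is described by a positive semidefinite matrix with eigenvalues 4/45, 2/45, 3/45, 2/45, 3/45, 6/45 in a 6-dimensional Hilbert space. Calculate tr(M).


tr(M) = sum of eigenvalues
= 4/45 + 2/45 + 3/45 + 2/45 + 3/45 + 6/45
= 20/45
= 0.4444

0.4444


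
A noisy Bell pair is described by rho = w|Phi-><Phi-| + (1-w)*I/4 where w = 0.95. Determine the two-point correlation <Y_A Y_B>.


|Phi-> = (|00> - |11>)/sqrt(2)
For the pure Bell state, <Y_A Y_B> = +1 (Bell-state Pauli correlator).
The maximally-mixed part I/4 has tr(I/4 * P tensor P) = 0 for any traceless Pauli P.
So <Y_A Y_B>_rho = w * (+1) + (1 - w) * 0
= 0.95 * (+1)
= 0.9500

0.9500


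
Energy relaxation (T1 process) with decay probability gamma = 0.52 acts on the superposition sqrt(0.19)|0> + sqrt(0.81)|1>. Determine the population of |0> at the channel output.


For amplitude damping with parameter gamma on state sqrt(a)|0> + sqrt(b)|1>:
alpha^2 = 0.19, beta^2 = 0.81
P(|0>) = alpha^2 + gamma * beta^2
= 0.19 + 0.52 * 0.81
= 0.19 + 0.4212
= 0.6112

0.6112


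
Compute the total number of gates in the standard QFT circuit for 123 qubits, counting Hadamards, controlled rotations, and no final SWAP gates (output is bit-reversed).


Hadamard gates: 123
Controlled rotations: n*(n-1)/2 = 123*122/2 = 7503
SWAP gates: 0 (omitted)
Total = 123 + 7503
= 7626

7626


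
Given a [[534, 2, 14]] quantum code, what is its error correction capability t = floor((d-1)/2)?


Code parameters: [[534, 2, 14]], distance d = 14.
Number of correctable errors = floor((d-1)/2)
= floor((14 - 1)/2)
= floor(13/2)
= 6

6


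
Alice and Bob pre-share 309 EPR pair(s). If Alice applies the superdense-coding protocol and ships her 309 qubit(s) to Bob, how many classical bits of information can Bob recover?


Superdense coding allows 2 classical bits per shared entangled pair.
309 pair(s) -> 2 * 309 = 618 classical bits

618


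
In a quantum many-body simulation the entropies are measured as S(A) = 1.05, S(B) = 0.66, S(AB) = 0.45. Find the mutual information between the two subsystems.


I(A:B) = S(A) + S(B) - S(AB)
= 1.05 + 0.66 - 0.45
= 1.2600

1.2600


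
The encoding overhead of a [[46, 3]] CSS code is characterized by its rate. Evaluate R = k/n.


Code rate R = k/n
= 3/46
= 0.0652

0.0652


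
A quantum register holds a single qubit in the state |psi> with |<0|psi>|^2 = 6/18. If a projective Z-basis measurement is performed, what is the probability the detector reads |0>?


|alpha|^2 = 6/18 = 0.3333
|beta|^2 = 1 - 6/18 = 12/18 = 0.6667
P(|0>) = |alpha|^2 = 0.3333

0.3333


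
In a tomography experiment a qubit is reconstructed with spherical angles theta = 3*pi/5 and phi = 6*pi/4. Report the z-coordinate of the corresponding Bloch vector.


theta = 1.8850, phi = 4.7124
r_z = cos(theta) = -0.3090

-0.3090


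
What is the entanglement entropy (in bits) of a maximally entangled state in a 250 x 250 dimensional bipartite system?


For a maximally entangled state in d x d:
S = log2(d) = log2(250)
= 7.9658

7.9658


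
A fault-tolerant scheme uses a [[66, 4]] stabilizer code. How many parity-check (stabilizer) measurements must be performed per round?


For an [[n,k]] stabilizer code:
Number of stabilizer generators = n - k
= 66 - 4
= 62

62


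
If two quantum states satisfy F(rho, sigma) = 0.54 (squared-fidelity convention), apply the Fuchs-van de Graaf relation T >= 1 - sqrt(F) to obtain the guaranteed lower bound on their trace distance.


Fuchs-van de Graaf (squared-fidelity convention): 1 - sqrt(F) <= T <= sqrt(1 - F).
Lower bound: T >= 1 - sqrt(F)
sqrt(F) = sqrt(0.54) = 0.7348
T >= 1 - 0.7348
T >= 0.2652

0.2652


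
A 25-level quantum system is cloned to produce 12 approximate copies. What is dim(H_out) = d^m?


Output space = H^(tensor 12) where dim(H) = 25
dim = 25^12
= 625 (after 2 factors)
= 15625 (after 3 factors)
= 390625 (after 4 factors)
= 9765625 (after 5 factors)
= 244140625 (after 6 factors)
= 6103515625 (after 7 factors)
= 152587890625 (after 8 factors)
= 3814697265625 (after 9 factors)
= 95367431640625 (after 10 factors)
= 2384185791015625 (after 11 factors)
= 59604644775390625 (after 12 factors)
= 59604644775390625

59604644775390625


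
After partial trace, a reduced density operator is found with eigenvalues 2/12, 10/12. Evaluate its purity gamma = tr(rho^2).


tr(rho^2) = sum of eigenvalues squared
= (2/12)^2 + (10/12)^2
= (4 + 100) / 144
= 104/144
= 0.7222

0.7222


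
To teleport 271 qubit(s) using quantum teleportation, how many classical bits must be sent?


Quantum teleportation requires 2 classical bits per qubit teleported.
271 qubit(s) -> 2 * 271 = 542 classical bits

542


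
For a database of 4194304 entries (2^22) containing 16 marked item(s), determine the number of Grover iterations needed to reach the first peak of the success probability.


After j Grover iterations the success probability is P(j) = sin^2((2j+1)*theta), where sin(theta) = sqrt(k/N).
N = 2^22 = 4194304, k = 16
sin(theta) = sqrt(k/N) = 0.001953125
theta = arcsin(sqrt(k/N)) = 0.001953126242 rad
P(j) reaches its first maximum when (2j+1)*theta is as close as possible to pi/2, i.e. j = round(pi/(4*theta) - 1/2).
pi/(4*theta) - 1/2 = 401.6236
(For comparison, the common estimate pi/4 * sqrt(N/k) = 402.1239; the exact maximiser is used here.)
Optimal iterations = 402

402


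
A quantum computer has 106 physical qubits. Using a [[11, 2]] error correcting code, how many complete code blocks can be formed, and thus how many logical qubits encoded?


Each code block uses 11 physical qubits for 2 logical qubit(s).
Number of complete blocks = floor(106 / 11) = 9
Logical qubits = 9 * 2
= 18

18


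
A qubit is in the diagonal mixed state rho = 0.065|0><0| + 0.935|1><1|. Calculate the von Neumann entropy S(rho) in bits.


S = -p*log2(p) - (1-p)*log2(1-p)
p = 0.0650, 1-p = 0.9350
= -0.0650 * log2(0.0650) - 0.9350 * log2(0.9350)
= -(-0.2563) - (-0.0907)
= 0.3470

0.3470


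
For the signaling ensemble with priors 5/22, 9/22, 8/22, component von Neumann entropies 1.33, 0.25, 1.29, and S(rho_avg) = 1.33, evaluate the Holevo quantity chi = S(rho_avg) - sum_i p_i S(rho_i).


chi = S(rho) - sum_i p_i * S(rho_i)
Weighted entropy = 5/22 * 1.33 + 9/22 * 0.25 + 8/22 * 1.29
= 0.8736
chi = 1.33 - 0.8736
= 0.4564

0.4564


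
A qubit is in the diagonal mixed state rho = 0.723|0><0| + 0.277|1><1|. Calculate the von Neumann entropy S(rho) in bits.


S = -p*log2(p) - (1-p)*log2(1-p)
p = 0.7230, 1-p = 0.2770
= -0.7230 * log2(0.7230) - 0.2770 * log2(0.2770)
= -(-0.3383) - (-0.5130)
= 0.8513

0.8513


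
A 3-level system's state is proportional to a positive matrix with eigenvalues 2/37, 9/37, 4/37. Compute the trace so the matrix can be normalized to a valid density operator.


tr(M) = sum of eigenvalues
= 2/37 + 9/37 + 4/37
= 15/37
= 0.4054

0.4054


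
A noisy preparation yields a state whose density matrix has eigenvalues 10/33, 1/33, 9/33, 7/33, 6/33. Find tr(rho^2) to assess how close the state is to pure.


tr(rho^2) = sum of eigenvalues squared
= (10/33)^2 + (1/33)^2 + (9/33)^2 + (7/33)^2 + (6/33)^2
= (100 + 1 + 81 + 49 + 36) / 1089
= 267/1089
= 0.2452

0.2452


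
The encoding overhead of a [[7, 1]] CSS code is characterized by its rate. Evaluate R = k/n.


Code rate R = k/n
= 1/7
= 0.1429

0.1429


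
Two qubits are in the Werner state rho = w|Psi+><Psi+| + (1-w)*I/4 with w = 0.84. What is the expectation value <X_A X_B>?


|Psi+> = (|01> + |10>)/sqrt(2)
For the pure Bell state, <X_A X_B> = +1 (Bell-state Pauli correlator).
The maximally-mixed part I/4 has tr(I/4 * P tensor P) = 0 for any traceless Pauli P.
So <X_A X_B>_rho = w * (+1) + (1 - w) * 0
= 0.84 * (+1)
= 0.8400

0.8400


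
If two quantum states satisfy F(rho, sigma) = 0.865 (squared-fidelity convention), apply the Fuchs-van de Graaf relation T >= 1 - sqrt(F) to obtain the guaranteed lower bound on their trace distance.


Fuchs-van de Graaf (squared-fidelity convention): 1 - sqrt(F) <= T <= sqrt(1 - F).
Lower bound: T >= 1 - sqrt(F)
sqrt(F) = sqrt(0.865) = 0.9301
T >= 1 - 0.9301
T >= 0.0699

0.0699


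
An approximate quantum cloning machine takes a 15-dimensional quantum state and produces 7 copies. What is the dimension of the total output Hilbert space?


Output space = H^(tensor 7) where dim(H) = 15
dim = 15^7
= 225 (after 2 factors)
= 3375 (after 3 factors)
= 50625 (after 4 factors)
= 759375 (after 5 factors)
= 11390625 (after 6 factors)
= 170859375 (after 7 factors)
= 170859375

170859375


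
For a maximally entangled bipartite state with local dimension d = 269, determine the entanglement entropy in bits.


For a maximally entangled state in d x d:
S = log2(d) = log2(269)
= 8.0715

8.0715


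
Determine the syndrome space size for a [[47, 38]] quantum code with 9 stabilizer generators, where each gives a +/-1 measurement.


Each stabilizer generator gives a binary (+1 or -1) measurement outcome.
With 9 independent generators:
Total syndromes = 2^9
= 512

512


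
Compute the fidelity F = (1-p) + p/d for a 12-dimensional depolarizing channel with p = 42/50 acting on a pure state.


F = (1-p) + p/d
= (1 - 0.8400) + 0.8400/12
= 0.1600 + 0.0700
= 0.2300

0.2300


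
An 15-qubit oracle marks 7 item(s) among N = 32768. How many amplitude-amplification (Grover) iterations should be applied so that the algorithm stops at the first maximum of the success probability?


After j Grover iterations the success probability is P(j) = sin^2((2j+1)*theta), where sin(theta) = sqrt(k/N).
N = 2^15 = 32768, k = 7
sin(theta) = sqrt(k/N) = 0.01461584917
theta = arcsin(sqrt(k/N)) = 0.0146163696 rad
P(j) reaches its first maximum when (2j+1)*theta is as close as possible to pi/2, i.e. j = round(pi/(4*theta) - 1/2).
pi/(4*theta) - 1/2 = 53.2341
(For comparison, the common estimate pi/4 * sqrt(N/k) = 53.7361; the exact maximiser is used here.)
Optimal iterations = 53

53


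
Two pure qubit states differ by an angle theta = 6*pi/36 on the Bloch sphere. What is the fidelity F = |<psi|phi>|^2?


For states separated by angle theta on Bloch sphere:
F = cos^2(theta/2)
theta = 6*pi/36 = 0.5236
theta/2 = 0.2618
cos(theta/2) = 0.9659
F = 0.9330

0.9330


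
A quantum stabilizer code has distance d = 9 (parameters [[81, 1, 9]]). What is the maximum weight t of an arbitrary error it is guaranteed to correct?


Code parameters: [[81, 1, 9]], distance d = 9.
Number of correctable errors = floor((d-1)/2)
= floor((9 - 1)/2)
= floor(8/2)
= 4

4


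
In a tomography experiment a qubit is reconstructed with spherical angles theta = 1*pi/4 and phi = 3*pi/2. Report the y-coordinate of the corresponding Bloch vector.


theta = 0.7854, phi = 4.7124
r_y = sin(theta)*sin(phi) = 0.7071 * -1.0000
r_y = -0.7071

-0.7071


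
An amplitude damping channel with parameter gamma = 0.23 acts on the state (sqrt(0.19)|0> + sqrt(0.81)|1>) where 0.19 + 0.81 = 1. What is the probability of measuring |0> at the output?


For amplitude damping with parameter gamma on state sqrt(a)|0> + sqrt(b)|1>:
alpha^2 = 0.19, beta^2 = 0.81
P(|0>) = alpha^2 + gamma * beta^2
= 0.19 + 0.23 * 0.81
= 0.19 + 0.1863
= 0.3763

0.3763


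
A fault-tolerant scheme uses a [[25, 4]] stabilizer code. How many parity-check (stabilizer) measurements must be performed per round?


For an [[n,k]] stabilizer code:
Number of stabilizer generators = n - k
= 25 - 4
= 21

21


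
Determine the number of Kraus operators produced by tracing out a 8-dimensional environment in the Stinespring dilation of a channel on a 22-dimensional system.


Tracing out the environment in an orthonormal basis {|i>_E} gives Kraus operators K_i = <i|_E U |0>_E.
Number of Kraus operators = dim(H_env) = d_env
= 8

8


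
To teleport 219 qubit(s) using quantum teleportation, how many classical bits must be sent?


Quantum teleportation requires 2 classical bits per qubit teleported.
219 qubit(s) -> 2 * 219 = 438 classical bits

438


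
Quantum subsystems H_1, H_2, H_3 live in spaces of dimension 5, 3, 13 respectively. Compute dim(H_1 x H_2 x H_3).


dim(H_1 x H_2 x H_3) = 5 * 3 * 13
= 15 * 13
= 195

195


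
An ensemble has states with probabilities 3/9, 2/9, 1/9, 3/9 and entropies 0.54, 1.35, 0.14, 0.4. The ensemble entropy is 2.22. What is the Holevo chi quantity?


chi = S(rho) - sum_i p_i * S(rho_i)
Weighted entropy = 3/9 * 0.54 + 2/9 * 1.35 + 1/9 * 0.14 + 3/9 * 0.4
= 0.6289
chi = 2.22 - 0.6289
= 1.5911

1.5911


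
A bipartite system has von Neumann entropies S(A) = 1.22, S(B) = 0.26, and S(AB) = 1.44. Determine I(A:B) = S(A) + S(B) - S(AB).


I(A:B) = S(A) + S(B) - S(AB)
= 1.22 + 0.26 - 1.44
= 0.0400

0.0400


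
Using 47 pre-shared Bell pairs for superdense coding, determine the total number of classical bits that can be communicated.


Superdense coding allows 2 classical bits per shared entangled pair.
47 pair(s) -> 2 * 47 = 94 classical bits

94


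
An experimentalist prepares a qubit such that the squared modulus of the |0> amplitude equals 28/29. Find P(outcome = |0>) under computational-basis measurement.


|alpha|^2 = 28/29 = 0.9655
|beta|^2 = 1 - 28/29 = 1/29 = 0.0345
P(|0>) = |alpha|^2 = 0.9655

0.9655


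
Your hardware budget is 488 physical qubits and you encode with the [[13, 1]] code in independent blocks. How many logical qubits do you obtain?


Each code block uses 13 physical qubits for 1 logical qubit(s).
Number of complete blocks = floor(488 / 13) = 37
Logical qubits = 37 * 1
= 37

37


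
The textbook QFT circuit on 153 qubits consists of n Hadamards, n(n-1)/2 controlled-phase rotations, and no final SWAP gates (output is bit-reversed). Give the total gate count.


Hadamard gates: 153
Controlled rotations: n*(n-1)/2 = 153*152/2 = 11628
SWAP gates: 0 (omitted)
Total = 153 + 11628
= 11781

11781


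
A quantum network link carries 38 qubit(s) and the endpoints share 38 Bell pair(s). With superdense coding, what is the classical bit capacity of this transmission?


Superdense coding allows 2 classical bits per shared entangled pair.
38 pair(s) -> 2 * 38 = 76 classical bits

76


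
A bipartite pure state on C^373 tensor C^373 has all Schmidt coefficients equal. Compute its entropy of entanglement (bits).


For a maximally entangled state in d x d:
S = log2(d) = log2(373)
= 8.5430

8.5430


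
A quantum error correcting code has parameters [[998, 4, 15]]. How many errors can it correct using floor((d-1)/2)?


Code parameters: [[998, 4, 15]], distance d = 15.
Number of correctable errors = floor((d-1)/2)
= floor((15 - 1)/2)
= floor(14/2)
= 7

7


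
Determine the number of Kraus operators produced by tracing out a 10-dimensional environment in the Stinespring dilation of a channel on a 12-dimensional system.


Tracing out the environment in an orthonormal basis {|i>_E} gives Kraus operators K_i = <i|_E U |0>_E.
Number of Kraus operators = dim(H_env) = d_env
= 10

10


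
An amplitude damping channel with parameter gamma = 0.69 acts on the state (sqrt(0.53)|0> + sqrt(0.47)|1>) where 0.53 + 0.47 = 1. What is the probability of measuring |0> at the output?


For amplitude damping with parameter gamma on state sqrt(a)|0> + sqrt(b)|1>:
alpha^2 = 0.53, beta^2 = 0.47
P(|0>) = alpha^2 + gamma * beta^2
= 0.53 + 0.69 * 0.47
= 0.53 + 0.3243
= 0.8543

0.8543


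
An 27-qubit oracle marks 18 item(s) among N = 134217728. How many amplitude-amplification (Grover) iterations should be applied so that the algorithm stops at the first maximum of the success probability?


After j Grover iterations the success probability is P(j) = sin^2((2j+1)*theta), where sin(theta) = sqrt(k/N).
N = 2^27 = 134217728, k = 18
sin(theta) = sqrt(k/N) = 0.0003662109375
theta = arcsin(sqrt(k/N)) = 0.0003662109457 rad
P(j) reaches its first maximum when (2j+1)*theta is as close as possible to pi/2, i.e. j = round(pi/(4*theta) - 1/2).
pi/(4*theta) - 1/2 = 2144.1605
(For comparison, the common estimate pi/4 * sqrt(N/k) = 2144.6606; the exact maximiser is used here.)
Optimal iterations = 2144

2144


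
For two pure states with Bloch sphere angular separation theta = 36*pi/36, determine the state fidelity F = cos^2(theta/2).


For states separated by angle theta on Bloch sphere:
F = cos^2(theta/2)
theta = 36*pi/36 = 3.1416
theta/2 = 1.5708
cos(theta/2) = 0.0000
F = 0.0000

0.0000


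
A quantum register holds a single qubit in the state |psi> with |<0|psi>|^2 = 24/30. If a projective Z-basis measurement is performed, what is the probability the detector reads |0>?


|alpha|^2 = 24/30 = 0.8000
|beta|^2 = 1 - 24/30 = 6/30 = 0.2000
P(|0>) = |alpha|^2 = 0.8000

0.8000


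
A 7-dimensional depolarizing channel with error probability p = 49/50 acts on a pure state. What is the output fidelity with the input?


F = (1-p) + p/d
= (1 - 0.9800) + 0.9800/7
= 0.0200 + 0.1400
= 0.1600

0.1600


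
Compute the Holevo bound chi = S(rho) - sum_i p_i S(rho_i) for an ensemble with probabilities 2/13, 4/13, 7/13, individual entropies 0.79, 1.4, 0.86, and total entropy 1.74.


chi = S(rho) - sum_i p_i * S(rho_i)
Weighted entropy = 2/13 * 0.79 + 4/13 * 1.4 + 7/13 * 0.86
= 1.0154
chi = 1.74 - 1.0154
= 0.7246

0.7246


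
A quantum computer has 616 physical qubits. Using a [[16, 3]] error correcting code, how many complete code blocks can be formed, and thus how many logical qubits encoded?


Each code block uses 16 physical qubits for 3 logical qubit(s).
Number of complete blocks = floor(616 / 16) = 38
Logical qubits = 38 * 3
= 114

114


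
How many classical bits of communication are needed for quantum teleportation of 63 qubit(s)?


Quantum teleportation requires 2 classical bits per qubit teleported.
63 qubit(s) -> 2 * 63 = 126 classical bits

126


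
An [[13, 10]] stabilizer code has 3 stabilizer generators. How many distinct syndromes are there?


Each stabilizer generator gives a binary (+1 or -1) measurement outcome.
With 3 independent generators:
Total syndromes = 2^3
= 8

8


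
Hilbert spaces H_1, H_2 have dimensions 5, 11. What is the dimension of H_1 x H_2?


dim(H_1 x H_2) = 5 * 11
= 55

55


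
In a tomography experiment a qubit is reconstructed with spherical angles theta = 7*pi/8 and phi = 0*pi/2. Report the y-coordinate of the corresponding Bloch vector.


theta = 2.7489, phi = 0.0000
r_y = sin(theta)*sin(phi) = 0.3827 * 0.0000
r_y = 0.0000

0.0000


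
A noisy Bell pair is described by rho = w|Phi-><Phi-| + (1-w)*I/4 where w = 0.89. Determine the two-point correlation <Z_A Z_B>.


|Phi-> = (|00> - |11>)/sqrt(2)
For the pure Bell state, <Z_A Z_B> = +1 (Bell-state Pauli correlator).
The maximally-mixed part I/4 has tr(I/4 * P tensor P) = 0 for any traceless Pauli P.
So <Z_A Z_B>_rho = w * (+1) + (1 - w) * 0
= 0.89 * (+1)
= 0.8900

0.8900


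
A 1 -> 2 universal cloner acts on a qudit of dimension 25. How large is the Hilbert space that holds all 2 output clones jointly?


Output space = H^(tensor 2) where dim(H) = 25
dim = 25^2
= 625

625


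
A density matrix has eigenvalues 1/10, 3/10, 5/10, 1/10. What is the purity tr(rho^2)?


tr(rho^2) = sum of eigenvalues squared
= (1/10)^2 + (3/10)^2 + (5/10)^2 + (1/10)^2
= (1 + 9 + 25 + 1) / 100
= 36/100
= 0.3600

0.3600


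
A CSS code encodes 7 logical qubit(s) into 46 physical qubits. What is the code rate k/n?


Code rate R = k/n
= 7/46
= 0.1522

0.1522


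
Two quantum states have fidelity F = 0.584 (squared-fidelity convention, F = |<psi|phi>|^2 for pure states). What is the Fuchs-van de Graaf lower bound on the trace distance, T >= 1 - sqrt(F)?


Fuchs-van de Graaf (squared-fidelity convention): 1 - sqrt(F) <= T <= sqrt(1 - F).
Lower bound: T >= 1 - sqrt(F)
sqrt(F) = sqrt(0.584) = 0.7642
T >= 1 - 0.7642
T >= 0.2358

0.2358


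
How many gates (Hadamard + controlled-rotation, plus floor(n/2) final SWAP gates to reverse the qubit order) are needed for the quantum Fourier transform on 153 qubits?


Hadamard gates: 153
Controlled rotations: n*(n-1)/2 = 153*152/2 = 11628
SWAP gates: floor(n/2) = floor(153/2) = 76
Total = 153 + 11628 + 76
= 11857

11857


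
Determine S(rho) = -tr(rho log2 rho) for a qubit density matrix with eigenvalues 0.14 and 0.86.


S = -p*log2(p) - (1-p)*log2(1-p)
p = 0.1400, 1-p = 0.8600
= -0.1400 * log2(0.1400) - 0.8600 * log2(0.8600)
= -(-0.3971) - (-0.1871)
= 0.5842

0.5842


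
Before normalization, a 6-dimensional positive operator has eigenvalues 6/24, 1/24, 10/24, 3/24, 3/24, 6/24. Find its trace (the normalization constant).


tr(M) = sum of eigenvalues
= 6/24 + 1/24 + 10/24 + 3/24 + 3/24 + 6/24
= 29/24
= 1.2083

1.2083


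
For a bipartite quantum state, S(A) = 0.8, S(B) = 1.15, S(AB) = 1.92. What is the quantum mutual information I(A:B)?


I(A:B) = S(A) + S(B) - S(AB)
= 0.8 + 1.15 - 1.92
= 0.0300

0.0300


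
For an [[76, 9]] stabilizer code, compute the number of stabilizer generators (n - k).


For an [[n,k]] stabilizer code:
Number of stabilizer generators = n - k
= 76 - 9
= 67

67


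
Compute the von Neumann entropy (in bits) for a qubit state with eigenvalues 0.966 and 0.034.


S = -p*log2(p) - (1-p)*log2(1-p)
p = 0.9660, 1-p = 0.0340
= -0.9660 * log2(0.9660) - 0.0340 * log2(0.0340)
= -(-0.0482) - (-0.1659)
= 0.2141

0.2141


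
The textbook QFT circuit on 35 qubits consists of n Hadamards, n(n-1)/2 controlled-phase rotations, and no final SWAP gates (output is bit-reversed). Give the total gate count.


Hadamard gates: 35
Controlled rotations: n*(n-1)/2 = 35*34/2 = 595
SWAP gates: 0 (omitted)
Total = 35 + 595
= 630

630


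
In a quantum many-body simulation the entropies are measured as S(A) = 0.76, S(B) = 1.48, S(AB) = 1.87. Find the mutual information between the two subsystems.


I(A:B) = S(A) + S(B) - S(AB)
= 0.76 + 1.48 - 1.87
= 0.3700

0.3700


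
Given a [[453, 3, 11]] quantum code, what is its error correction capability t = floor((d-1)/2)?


Code parameters: [[453, 3, 11]], distance d = 11.
Number of correctable errors = floor((d-1)/2)
= floor((11 - 1)/2)
= floor(10/2)
= 5

5


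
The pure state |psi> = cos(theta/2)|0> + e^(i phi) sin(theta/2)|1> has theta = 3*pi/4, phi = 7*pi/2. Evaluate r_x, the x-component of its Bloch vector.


theta = 2.3562, phi = 10.9956
r_x = sin(theta)*cos(phi) = 0.7071 * 0.0000
r_x = 0.0000

0.0000


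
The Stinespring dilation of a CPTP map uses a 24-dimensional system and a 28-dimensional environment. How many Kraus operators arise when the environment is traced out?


Tracing out the environment in an orthonormal basis {|i>_E} gives Kraus operators K_i = <i|_E U |0>_E.
Number of Kraus operators = dim(H_env) = d_env
= 28

28


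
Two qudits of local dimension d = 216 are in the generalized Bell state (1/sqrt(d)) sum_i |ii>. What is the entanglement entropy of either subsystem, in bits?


For a maximally entangled state in d x d:
S = log2(d) = log2(216)
= 7.7549

7.7549


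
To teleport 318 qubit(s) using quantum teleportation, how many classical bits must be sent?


Quantum teleportation requires 2 classical bits per qubit teleported.
318 qubit(s) -> 2 * 318 = 636 classical bits

636


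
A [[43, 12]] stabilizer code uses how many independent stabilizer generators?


For an [[n,k]] stabilizer code:
Number of stabilizer generators = n - k
= 43 - 12
= 31

31
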